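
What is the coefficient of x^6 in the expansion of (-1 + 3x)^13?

-1250964

The general term is C(13,j)·(-1)^j·(3x)^(13-j); the x^6 term has j = 7.
C(13,7) = 1716.
Coefficient = C(13,7) · (-1)^7 · 3^6 = 1716 · (-1) · 729 = -1250964.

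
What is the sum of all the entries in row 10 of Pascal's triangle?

Setting x = 1 in (1+x)^10 gives Σ C(10,r) = 2^10 = 1024.

1024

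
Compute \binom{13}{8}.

C(13,8) = C(13,5) by symmetry.
C(13,5) = (13·12·11·10·9) / 5! = 154440 / 120 = 1287.

1287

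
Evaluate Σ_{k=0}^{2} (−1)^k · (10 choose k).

The partial alternating sum Σ_{k=0}^{2} (−1)^k C(10,k) = (−1)^2 C(9,2) = 36.

36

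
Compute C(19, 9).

92378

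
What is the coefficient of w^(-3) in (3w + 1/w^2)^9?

General term: C(9,j)·(3w)^j·(1/w^2)^(9-j), with w-exponent 1j − 2(9−j) = 3j − 18.
Set 3j − 18 = -3: j = 5.
C(9,5) = 126; 3^5 = 243; 1^4 = 1.
Coefficient = 126 · 243 · 1 = 30618.

30618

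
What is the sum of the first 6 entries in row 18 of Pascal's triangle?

12616

1 + 18 + 153 + 816 + 3060 + 8568 = 12616.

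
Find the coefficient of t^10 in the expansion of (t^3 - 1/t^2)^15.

-6435

General term: C(15,j)·(t^3)^j·(-1/t^2)^(15-j), with t-exponent 3j − 2(15−j) = 5j − 30.
Set 5j − 30 = 10: j = 8.
C(15,8) = 6435; 1^8 = 1; (-1)^7 = -1.
Coefficient = 6435 · 1 · (-1) = -6435.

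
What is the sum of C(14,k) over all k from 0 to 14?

16384

The entries of row 14 sum to 2^14 = 16384.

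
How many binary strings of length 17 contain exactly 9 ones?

24310

Choose the 9 positions: C(17,9) = 24310.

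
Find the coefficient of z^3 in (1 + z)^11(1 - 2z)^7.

39

Coefficient of z^3 = Σ_{j} C(11,j)·1^j·C(7,3-j)·(-2)^(3-j) for j from 0 to 3.
= (-280) + 924 + (-770) + 165 = 39.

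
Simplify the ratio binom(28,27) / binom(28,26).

2/27

C(n,k+1)/C(n,k) = (n−k)/(k+1) = (28−26)/(26+1) = 2/27.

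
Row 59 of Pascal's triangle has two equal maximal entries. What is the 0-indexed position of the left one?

29

For odd n = 59, C(59,j) peaks at j = (n−1)/2 and (n+1)/2; the lesser is 29.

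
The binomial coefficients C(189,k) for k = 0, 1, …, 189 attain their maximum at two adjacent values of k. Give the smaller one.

For odd n = 189, C(189,k) peaks at k = (n−1)/2 and (n+1)/2; the smaller is 94.

94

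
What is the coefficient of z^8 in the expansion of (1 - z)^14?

3003

The general term is C(14,j)·(1)^j·(-z)^(14-j); the z^8 term has j = 6.
C(14,6) = 3003.
Coefficient = C(14,6) = 3003.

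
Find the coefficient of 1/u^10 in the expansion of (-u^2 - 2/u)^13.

General term: C(13,j)·(-u^2)^j·(-2/u)^(13-j), with u-exponent 2j − 1(13−j) = 3j − 13.
Set 3j − 13 = -10: j = 1.
C(13,1) = 13; (-1)^1 = -1; (-2)^12 = 4096.
Coefficient = 13 · (-1) · 4096 = -53248.

-53248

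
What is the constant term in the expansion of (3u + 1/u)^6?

General term: C(6,j)·(3u)^j·(1/u)^(6-j), with u-exponent 1j − 1(6−j) = 2j − 6.
Set 2j − 6 = 0: j = 3.
C(6,3) = 20; 3^3 = 27; 1^3 = 1.
Coefficient = 20 · 27 · 1 = 540.

540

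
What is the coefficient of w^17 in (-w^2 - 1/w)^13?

-286

General term: C(13,j)·(-w^2)^j·(-1/w)^(13-j), with w-exponent 2j − 1(13−j) = 3j − 13.
Set 3j − 13 = 17: j = 10.
C(13,10) = 286; (-1)^10 = 1; (-1)^3 = -1.
Coefficient = 286 · 1 · (-1) = -286.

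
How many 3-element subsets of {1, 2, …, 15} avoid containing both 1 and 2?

All 3-subsets: C(15,3) = 455. Those containing both fixed elements: C(13,1) = 13.
455 − 13 = 442.

442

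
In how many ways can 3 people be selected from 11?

165

This is C(11,3) = 165.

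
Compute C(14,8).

C(14,8) = C(14,6) by symmetry.
C(14,6) = (14·13·12·11·10·9) / 6! = 2162160 / 720 = 3003.

3003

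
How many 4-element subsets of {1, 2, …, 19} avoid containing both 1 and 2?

3740

All 4-subsets: C(19,4) = 3876. Those containing both fixed elements: C(17,2) = 136.
3876 − 136 = 3740.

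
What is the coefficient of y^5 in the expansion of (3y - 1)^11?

112266

The general term is C(11,j)·(3y)^j·(-1)^(11-j); the y^5 term has j = 5.
C(11,5) = 462.
Coefficient = C(11,5) · 3^5 = 462 · 243 = 112266.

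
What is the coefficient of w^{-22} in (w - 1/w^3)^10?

45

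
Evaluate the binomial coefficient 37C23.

C(37,23) = C(37,14) by symmetry.
C(37,14) = (37·36·35·34·33·32·31·30·29·28·27·26·25·24) / 14! = 532405391434076160000 / 87178291200 = 6107086800.

6107086800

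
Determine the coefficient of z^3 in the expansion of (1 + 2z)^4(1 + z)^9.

620

Coefficient of z^3 = Σ_{j} C(4,j)·2^j·C(9,3-j)·1^(3-j) for j from 0 to 3.
= 84 + 288 + 216 + 32 = 620.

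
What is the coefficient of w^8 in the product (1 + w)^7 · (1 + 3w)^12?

Coefficient of w^8 = Σ_{j} C(7,j)·1^j·C(12,8-j)·3^(8-j) for j from 0 to 7.
= 3247695 + 12124728 + 14145516 + 6735960 + 1403325 + 124740 + 4158 + 36 = 37786158.

37786158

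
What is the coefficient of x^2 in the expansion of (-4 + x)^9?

-589824

The general term is C(9,j)·(-4)^j·(x)^(9-j); the x^2 term has j = 7.
C(9,7) = 36.
Coefficient = C(9,7) · (-4)^7 = 36 · (-16384) = -589824.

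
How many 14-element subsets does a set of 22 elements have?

319770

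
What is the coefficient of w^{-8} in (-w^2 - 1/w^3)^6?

15

General term: C(6,j)·(-w^2)^j·(-1/w^3)^(6-j), with w-exponent 2j − 3(6−j) = 5j − 18.
Set 5j − 18 = -8: j = 2.
C(6,2) = 15; (-1)^2 = 1; (-1)^4 = 1.
Coefficient = 15 · 1 · 1 = 15.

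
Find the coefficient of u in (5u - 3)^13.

The general term is C(13,j)·(5u)^j·(-3)^(13-j); the u^1 term has j = 1.
C(13,1) = 13.
Coefficient = C(13,1) · 5^1 · (-3)^12 = 13 · 5 · 531441 = 34543665.

34543665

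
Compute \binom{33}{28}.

237336

C(33,28) = C(33,5) by symmetry.
C(33,5) = (33·32·31·30·29) / 5! = 28480320 / 120 = 237336.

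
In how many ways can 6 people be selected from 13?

1716

This is C(13,6) = 1716.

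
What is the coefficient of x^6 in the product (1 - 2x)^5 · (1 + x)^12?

100

Coefficient of x^6 = Σ_{j} C(5,j)·(-2)^j·C(12,6-j)·1^(6-j) for j from 0 to 5.
= 924 + (-7920) + 19800 + (-17600) + 5280 + (-384) = 100.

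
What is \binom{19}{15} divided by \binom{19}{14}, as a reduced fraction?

C(n,k+1)/C(n,k) = (n−k)/(k+1) = (19−14)/(14+1) = 5/15 = 1/3.

1/3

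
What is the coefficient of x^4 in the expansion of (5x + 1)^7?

The general term is C(7,j)·(5x)^j·(1)^(7-j); the x^4 term has j = 4.
C(7,4) = 35.
Coefficient = C(7,4) · 5^4 = 35 · 625 = 21875.

21875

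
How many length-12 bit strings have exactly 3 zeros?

220

Choose the 3 positions: C(12,3) = 220.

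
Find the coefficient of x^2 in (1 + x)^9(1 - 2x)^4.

Coefficient of x^2 = Σ_{j} C(9,j)·1^j·C(4,2-j)·(-2)^(2-j) for j from 0 to 2.
= 24 + (-72) + 36 = -12.

-12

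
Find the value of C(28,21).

1184040

C(28,21) = C(28,7) by symmetry.
C(28,7) = (28·27·26·25·24·23·22) / 7! = 5967561600 / 5040 = 1184040.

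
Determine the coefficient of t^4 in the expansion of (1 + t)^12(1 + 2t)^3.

Coefficient of t^4 = Σ_{j} C(12,j)·1^j·C(3,4-j)·2^(4-j) for j from 1 to 4.
= 96 + 792 + 1320 + 495 = 2703.

2703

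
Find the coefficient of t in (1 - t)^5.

-5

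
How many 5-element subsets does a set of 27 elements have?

C(27,5) = (27·26·25·24·23) / 5! = 9687600 / 120 = 80730.

80730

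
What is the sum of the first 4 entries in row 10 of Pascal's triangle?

1 + 10 + 45 + 120 = 176.

176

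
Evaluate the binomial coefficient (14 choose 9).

2002

C(14,9) = C(14,5) by symmetry.
C(14,5) = (14·13·12·11·10) / 5! = 240240 / 120 = 2002.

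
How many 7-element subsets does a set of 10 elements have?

120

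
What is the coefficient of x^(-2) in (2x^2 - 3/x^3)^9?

326592

General term: C(9,j)·(2x^2)^j·(-3/x^3)^(9-j), with x-exponent 2j − 3(9−j) = 5j − 27.
Set 5j − 27 = -2: j = 5.
C(9,5) = 126; 2^5 = 32; (-3)^4 = 81.
Coefficient = 126 · 32 · 81 = 326592.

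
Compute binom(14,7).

3432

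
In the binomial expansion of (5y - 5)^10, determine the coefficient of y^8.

439453125

The general term is C(10,j)·(5y)^j·(-5)^(10-j); the y^8 term has j = 8.
C(10,8) = 45.
Coefficient = C(10,8) · 5^8 · (-5)^2 = 45 · 390625 · 25 = 439453125.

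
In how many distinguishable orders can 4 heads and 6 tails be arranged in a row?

210

Choose positions for the heads: C(10,4) = 210.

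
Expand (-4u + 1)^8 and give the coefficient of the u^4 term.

17920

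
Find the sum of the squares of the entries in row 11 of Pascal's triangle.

705432

Σ C(11,i)² is the coefficient of x^11 in (1+x)^11(1+x)^11 = (1+x)^22, i.e. C(22,11) = 705432.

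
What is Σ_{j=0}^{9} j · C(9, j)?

2304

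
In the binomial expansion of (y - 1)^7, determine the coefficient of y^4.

-35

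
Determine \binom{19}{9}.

C(19,9) = (19·18·17·16·15·14·13·12·11) / 9! = 33522128640 / 362880 = 92378.

92378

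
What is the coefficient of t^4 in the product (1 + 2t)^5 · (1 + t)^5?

985

Coefficient of t^4 = Σ_{j} C(5,j)·2^j·C(5,4-j)·1^(4-j) for j from 0 to 4.
= 5 + 100 + 400 + 400 + 80 = 985.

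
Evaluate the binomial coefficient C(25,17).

C(25,17) = C(25,8) by symmetry.
C(25,8) = (25·24·23·22·21·20·19·18) / 8! = 43609104000 / 40320 = 1081575.

1081575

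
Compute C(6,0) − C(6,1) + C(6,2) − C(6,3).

-10

The partial alternating sum Σ_{k=0}^{3} (−1)^k C(6,k) = (−1)^3 C(5,3) = -10.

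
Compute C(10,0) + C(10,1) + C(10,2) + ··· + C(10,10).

Setting x = 1 in (1+x)^10 gives Σ C(10,i) = 2^10 = 1024.

1024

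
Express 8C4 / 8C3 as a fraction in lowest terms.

C(n,k+1)/C(n,k) = (n−k)/(k+1) = (8−3)/(3+1) = 5/4.

5/4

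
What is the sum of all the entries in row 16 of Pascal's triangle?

65536

The entries of row 16 sum to 2^16 = 65536.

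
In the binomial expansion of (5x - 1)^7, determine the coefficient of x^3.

The general term is C(7,j)·(5x)^j·(-1)^(7-j); the x^3 term has j = 3.
C(7,3) = 35.
Coefficient = C(7,3) · 5^3 = 35 · 125 = 4375.

4375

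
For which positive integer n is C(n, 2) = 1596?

57

n(n−1)/2 = 1596 ⇒ n(n−1) = 3192. Since 57·56 = 3192, n = 57.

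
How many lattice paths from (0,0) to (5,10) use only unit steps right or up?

3003

Each path is a sequence of 15 steps with 5 rights: C(15,5) = 3003.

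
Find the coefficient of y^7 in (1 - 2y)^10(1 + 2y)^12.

Coefficient of y^7 = Σ_{j} C(10,j)·(-2)^j·C(12,7-j)·2^(7-j) for j from 0 to 7.
= 101376 + (-1182720) + 4561920 + (-7603200) + 5913600 + (-2128896) + 322560 + (-15360) = -30720.

-30720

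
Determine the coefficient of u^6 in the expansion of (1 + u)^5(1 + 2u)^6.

Coefficient of u^6 = Σ_{j} C(5,j)·1^j·C(6,6-j)·2^(6-j) for j from 0 to 5.
= 64 + 960 + 2400 + 1600 + 300 + 12 = 5336.

5336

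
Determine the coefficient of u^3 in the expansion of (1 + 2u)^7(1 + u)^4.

704

Coefficient of u^3 = Σ_{j} C(7,j)·2^j·C(4,3-j)·1^(3-j) for j from 0 to 3.
= 4 + 84 + 336 + 280 = 704.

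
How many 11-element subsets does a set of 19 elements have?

75582

C(19,11) = C(19,8) by symmetry.
C(19,8) = (19·18·17·16·15·14·13·12) / 8! = 3047466240 / 40320 = 75582.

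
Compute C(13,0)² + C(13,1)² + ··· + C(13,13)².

10400600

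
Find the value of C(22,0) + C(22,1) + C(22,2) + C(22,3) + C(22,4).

1 + 22 + 231 + 1540 + 7315 = 9109.

9109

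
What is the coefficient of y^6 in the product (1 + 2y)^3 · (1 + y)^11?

8514

Coefficient of y^6 = Σ_{j} C(3,j)·2^j·C(11,6-j)·1^(6-j) for j from 0 to 3.
= 462 + 2772 + 3960 + 1320 = 8514.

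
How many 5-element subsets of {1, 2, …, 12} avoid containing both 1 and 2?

All 5-subsets: C(12,5) = 792. Those containing both fixed elements: C(10,3) = 120.
792 − 120 = 672.

672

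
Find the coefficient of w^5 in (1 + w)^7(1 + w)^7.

(1 + w)^7(1 + w)^7 = (1 + w)^14, so the coefficient of w^5 is C(14,5)·1^5 = 2002·1 = 2002.

2002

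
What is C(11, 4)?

C(11,4) = (11·10·9·8) / 4! = 7920 / 24 = 330.

330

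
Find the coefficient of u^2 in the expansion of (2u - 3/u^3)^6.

General term: C(6,j)·(2u)^j·(-3/u^3)^(6-j), with u-exponent 1j − 3(6−j) = 4j − 18.
Set 4j − 18 = 2: j = 5.
C(6,5) = 6; 2^5 = 32; (-3)^1 = -3.
Coefficient = 6 · 32 · (-3) = -576.

-576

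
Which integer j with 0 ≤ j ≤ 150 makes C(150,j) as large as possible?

75

C(150,j) is maximized at j = 150/2 = 75.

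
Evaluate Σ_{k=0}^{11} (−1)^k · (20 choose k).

The partial alternating sum Σ_{k=0}^{11} (−1)^k C(20,k) = (−1)^11 C(19,11) = -75582.

-75582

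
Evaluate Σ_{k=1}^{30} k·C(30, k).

Since k·C(30,k) = 30·C(29,k−1), the sum is 30·2^29 = 30·536870912 = 16106127360.

16106127360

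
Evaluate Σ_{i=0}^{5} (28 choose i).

122438

1 + 28 + 378 + 3276 + 20475 + 98280 = 122438.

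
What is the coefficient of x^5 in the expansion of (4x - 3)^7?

193536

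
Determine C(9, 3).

C(9,3) = (9·8·7) / 3! = 504 / 6 = 84.

84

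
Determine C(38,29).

163011640

C(38,29) = C(38,9) by symmetry.
C(38,9) = (38·37·36·35·34·33·32·31·30) / 9! = 59153663923200 / 362880 = 163011640.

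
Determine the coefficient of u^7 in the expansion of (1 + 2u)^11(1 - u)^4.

-7128

Coefficient of u^7 = Σ_{j} C(11,j)·2^j·C(4,7-j)·(-1)^(7-j) for j from 3 to 7.
= 1320 + (-21120) + 88704 + (-118272) + 42240 = -7128.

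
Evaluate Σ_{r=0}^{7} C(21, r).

1 + 21 + 210 + 1330 + 5985 + 20349 + 54264 + 116280 = 198440.

198440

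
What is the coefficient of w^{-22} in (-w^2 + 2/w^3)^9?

-2304

General term: C(9,j)·(-w^2)^j·(2/w^3)^(9-j), with w-exponent 2j − 3(9−j) = 5j − 27.
Set 5j − 27 = -22: j = 1.
C(9,1) = 9; (-1)^1 = -1; 2^8 = 256.
Coefficient = 9 · (-1) · 256 = -2304.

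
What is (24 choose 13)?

C(24,13) = C(24,11) by symmetry.
C(24,11) = (24·23·22·21·20·19·18·17·16·15·14) / 11! = 99638080819200 / 39916800 = 2496144.

2496144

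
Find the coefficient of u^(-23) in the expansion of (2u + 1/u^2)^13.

General term: C(13,j)·(2u)^j·(1/u^2)^(13-j), with u-exponent 1j − 2(13−j) = 3j − 26.
Set 3j − 26 = -23: j = 1.
C(13,1) = 13; 2^1 = 2; 1^12 = 1.
Coefficient = 13 · 2 · 1 = 26.

26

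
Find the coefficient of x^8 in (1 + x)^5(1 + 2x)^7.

Coefficient of x^8 = Σ_{j} C(5,j)·1^j·C(7,8-j)·2^(8-j) for j from 1 to 5.
= 640 + 4480 + 6720 + 2800 + 280 = 14920.

14920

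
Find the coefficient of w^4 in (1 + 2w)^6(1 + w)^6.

Coefficient of w^4 = Σ_{j} C(6,j)·2^j·C(6,4-j)·1^(4-j) for j from 0 to 4.
= 15 + 240 + 900 + 960 + 240 = 2355.

2355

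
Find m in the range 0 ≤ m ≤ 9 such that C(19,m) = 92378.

9

C(19,m) increases on 0 ≤ m ≤ 9. C(19,8) = 75582 and C(19,9) = 92378, so m = 9.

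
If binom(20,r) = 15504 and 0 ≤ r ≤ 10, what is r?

5

C(20,r) increases on 0 ≤ r ≤ 10. C(20,4) = 4845 and C(20,5) = 15504, so r = 5.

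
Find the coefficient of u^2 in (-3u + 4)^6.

34560

The general term is C(6,j)·(-3u)^j·(4)^(6-j); the u^2 term has j = 2.
C(6,2) = 15.
Coefficient = C(6,2) · (-3)^2 · 4^4 = 15 · 9 · 256 = 34560.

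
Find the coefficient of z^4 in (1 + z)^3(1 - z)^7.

-14

Coefficient of z^4 = Σ_{j} C(3,j)·1^j·C(7,4-j)·(-1)^(4-j) for j from 0 to 3.
= 35 + (-105) + 63 + (-7) = -14.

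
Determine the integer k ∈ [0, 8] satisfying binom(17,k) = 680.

C(17,k) increases on 0 ≤ k ≤ 8. C(17,2) = 136 and C(17,3) = 680, so k = 3.

3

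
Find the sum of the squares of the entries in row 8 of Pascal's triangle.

Σ C(8,i)² is the coefficient of x^8 in (1+x)^8(1+x)^8 = (1+x)^16, i.e. C(16,8) = 12870.

12870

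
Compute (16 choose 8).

12870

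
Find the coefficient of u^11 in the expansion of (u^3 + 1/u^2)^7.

General term: C(7,j)·(u^3)^j·(1/u^2)^(7-j), with u-exponent 3j − 2(7−j) = 5j − 14.
Set 5j − 14 = 11: j = 5.
C(7,5) = 21; 1^5 = 1; 1^2 = 1.
Coefficient = 21 · 1 · 1 = 21.

21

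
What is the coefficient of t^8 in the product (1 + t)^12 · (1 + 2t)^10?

Coefficient of t^8 = Σ_{j} C(12,j)·1^j·C(10,8-j)·2^(8-j) for j from 0 to 8.
= 11520 + 184320 + 887040 + 1774080 + 1663200 + 760320 + 166320 + 15840 + 495 = 5463135.

5463135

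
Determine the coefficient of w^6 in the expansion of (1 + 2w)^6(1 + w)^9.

Coefficient of w^6 = Σ_{j} C(6,j)·2^j·C(9,6-j)·1^(6-j) for j from 0 to 6.
= 84 + 1512 + 7560 + 13440 + 8640 + 1728 + 64 = 33028.

33028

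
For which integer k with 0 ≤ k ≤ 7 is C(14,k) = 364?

C(14,k) increases on 0 ≤ k ≤ 7. C(14,2) = 91 and C(14,3) = 364, so k = 3.

3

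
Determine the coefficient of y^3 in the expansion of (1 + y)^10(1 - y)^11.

Coefficient of y^3 = Σ_{j} C(10,j)·1^j·C(11,3-j)·(-1)^(3-j) for j from 0 to 3.
= (-165) + 550 + (-495) + 120 = 10.

10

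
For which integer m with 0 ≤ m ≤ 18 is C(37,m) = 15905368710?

17

C(37,m) increases on 0 ≤ m ≤ 18. C(37,16) = 12875774670 and C(37,17) = 15905368710, so m = 17.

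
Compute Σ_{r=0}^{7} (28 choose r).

1683218

1 + 28 + 378 + 3276 + 20475 + 98280 + 376740 + 1184040 = 1683218.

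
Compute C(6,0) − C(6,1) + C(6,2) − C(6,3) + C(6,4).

The partial alternating sum Σ_{k=0}^{4} (−1)^k C(6,k) = (−1)^4 C(5,4) = 5.

5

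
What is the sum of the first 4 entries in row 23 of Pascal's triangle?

1 + 23 + 253 + 1771 = 2048.

2048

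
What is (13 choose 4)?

C(13,4) = (13·12·11·10) / 4! = 17160 / 24 = 715.

715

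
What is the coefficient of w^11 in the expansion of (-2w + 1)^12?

-24576

The general term is C(12,j)·(-2w)^j·(1)^(12-j); the w^11 term has j = 11.
C(12,11) = 12.
Coefficient = C(12,11) · (-2)^11 = 12 · (-2048) = -24576.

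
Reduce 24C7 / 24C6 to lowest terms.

18/7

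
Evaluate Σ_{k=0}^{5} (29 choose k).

1 + 29 + 406 + 3654 + 23751 + 118755 = 146596.

146596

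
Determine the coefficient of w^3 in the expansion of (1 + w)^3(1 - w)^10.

Coefficient of w^3 = Σ_{j} C(3,j)·1^j·C(10,3-j)·(-1)^(3-j) for j from 0 to 3.
= (-120) + 135 + (-30) + 1 = -14.

-14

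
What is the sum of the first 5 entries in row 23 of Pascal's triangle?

1 + 23 + 253 + 1771 + 8855 = 10903.

10903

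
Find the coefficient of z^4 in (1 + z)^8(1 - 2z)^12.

Coefficient of z^4 = Σ_{j} C(8,j)·1^j·C(12,4-j)·(-2)^(4-j) for j from 0 to 4.
= 7920 + (-14080) + 7392 + (-1344) + 70 = -42.

-42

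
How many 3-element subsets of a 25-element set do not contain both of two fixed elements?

All 3-subsets: C(25,3) = 2300. Those containing both fixed elements: C(23,1) = 23.
2300 − 23 = 2277.

2277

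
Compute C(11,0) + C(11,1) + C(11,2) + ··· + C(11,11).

2048

Setting x = 1 in (1+x)^11 gives Σ C(11,r) = 2^11 = 2048.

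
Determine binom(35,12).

834451800

C(35,12) = (35·34·33·32·31·30·29·28·27·26·25·24) / 12! = 399703747322880000 / 479001600 = 834451800.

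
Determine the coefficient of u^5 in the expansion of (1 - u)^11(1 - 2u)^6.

Coefficient of u^5 = Σ_{j} C(11,j)·(-1)^j·C(6,5-j)·(-2)^(5-j) for j from 0 to 5.
= (-192) + (-2640) + (-8800) + (-9900) + (-3960) + (-462) = -25954.

-25954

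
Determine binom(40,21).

131282408400

C(40,21) = C(40,19) by symmetry.
C(40,19) = (40·39·38·37·36·35·34·33·32·31·30·29·28·27·26·25·24·23·22) / 19! = 15969861751731289590988800000 / 121645100408832000 = 131282408400.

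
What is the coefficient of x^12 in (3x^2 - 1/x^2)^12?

-4330260

General term: C(12,j)·(3x^2)^j·(-1/x^2)^(12-j), with x-exponent 2j − 2(12−j) = 4j − 24.
Set 4j − 24 = 12: j = 9.
C(12,9) = 220; 3^9 = 19683; (-1)^3 = -1.
Coefficient = 220 · 19683 · (-1) = -4330260.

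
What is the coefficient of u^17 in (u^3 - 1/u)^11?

General term: C(11,j)·(u^3)^j·(-1/u)^(11-j), with u-exponent 3j − 1(11−j) = 4j − 11.
Set 4j − 11 = 17: j = 7.
C(11,7) = 330; 1^7 = 1; (-1)^4 = 1.
Coefficient = 330 · 1 · 1 = 330.

330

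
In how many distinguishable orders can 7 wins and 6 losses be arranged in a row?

1716

Choose positions for the wins: C(13,7) = 1716.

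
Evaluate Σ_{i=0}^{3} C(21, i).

1 + 21 + 210 + 1330 = 1562.

1562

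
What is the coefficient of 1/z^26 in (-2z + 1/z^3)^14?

General term: C(14,j)·(-2z)^j·(1/z^3)^(14-j), with z-exponent 1j − 3(14−j) = 4j − 42.
Set 4j − 42 = -26: j = 4.
C(14,4) = 1001; (-2)^4 = 16; 1^10 = 1.
Coefficient = 1001 · 16 · 1 = 16016.

16016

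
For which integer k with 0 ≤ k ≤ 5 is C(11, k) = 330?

4

C(11,k) increases on 0 ≤ k ≤ 5. C(11,3) = 165 and C(11,4) = 330, so k = 4.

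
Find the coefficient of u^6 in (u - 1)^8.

28

The general term is C(8,j)·(u)^j·(-1)^(8-j); the u^6 term has j = 6.
C(8,6) = 28.
Coefficient = C(8,6) = 28.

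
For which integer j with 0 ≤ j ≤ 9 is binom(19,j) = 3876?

4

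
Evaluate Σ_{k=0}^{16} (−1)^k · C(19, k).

153

The partial alternating sum Σ_{k=0}^{16} (−1)^k C(19,k) = (−1)^16 C(18,16) = 153.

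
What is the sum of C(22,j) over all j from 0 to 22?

4194304

The entries of row 22 sum to 2^22 = 4194304.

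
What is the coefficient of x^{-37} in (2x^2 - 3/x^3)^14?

General term: C(14,j)·(2x^2)^j·(-3/x^3)^(14-j), with x-exponent 2j − 3(14−j) = 5j − 42.
Set 5j − 42 = -37: j = 1.
C(14,1) = 14; 2^1 = 2; (-3)^13 = -1594323.
Coefficient = 14 · 2 · (-1594323) = -44641044.

-44641044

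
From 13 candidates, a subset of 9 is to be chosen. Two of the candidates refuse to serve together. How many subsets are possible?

385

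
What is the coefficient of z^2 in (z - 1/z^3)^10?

45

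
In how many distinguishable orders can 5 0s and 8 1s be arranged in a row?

1287

Choose positions for the 0s: C(13,5) = 1287.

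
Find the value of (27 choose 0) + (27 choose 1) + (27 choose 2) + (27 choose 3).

1 + 27 + 351 + 2925 = 3304.

3304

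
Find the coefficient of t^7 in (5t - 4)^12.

-63360000000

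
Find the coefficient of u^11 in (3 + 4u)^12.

150994944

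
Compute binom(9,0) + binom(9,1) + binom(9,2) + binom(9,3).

1 + 9 + 36 + 84 = 130.

130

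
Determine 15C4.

C(15,4) = (15·14·13·12) / 4! = 32760 / 24 = 1365.

1365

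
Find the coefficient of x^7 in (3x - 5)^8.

The general term is C(8,j)·(3x)^j·(-5)^(8-j); the x^7 term has j = 7.
C(8,7) = 8.
Coefficient = C(8,7) · 3^7 · (-5)^1 = 8 · 2187 · (-5) = -87480.

-87480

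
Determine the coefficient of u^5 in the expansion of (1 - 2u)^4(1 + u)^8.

72

Coefficient of u^5 = Σ_{j} C(4,j)·(-2)^j·C(8,5-j)·1^(5-j) for j from 0 to 4.
= 56 + (-560) + 1344 + (-896) + 128 = 72.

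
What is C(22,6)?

C(22,6) = (22·21·20·19·18·17) / 6! = 53721360 / 720 = 74613.

74613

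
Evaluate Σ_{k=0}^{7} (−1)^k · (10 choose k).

-36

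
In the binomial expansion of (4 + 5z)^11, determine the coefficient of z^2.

360448000

The general term is C(11,j)·(4)^j·(5z)^(11-j); the z^2 term has j = 9.
C(11,9) = 55.
Coefficient = C(11,9) · 4^9 · 5^2 = 55 · 262144 · 25 = 360448000.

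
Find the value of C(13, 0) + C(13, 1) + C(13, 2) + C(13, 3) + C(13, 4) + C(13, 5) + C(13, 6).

4096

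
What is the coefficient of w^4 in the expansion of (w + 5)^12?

The general term is C(12,j)·(w)^j·(5)^(12-j); the w^4 term has j = 4.
C(12,4) = 495.
Coefficient = C(12,4) · 5^8 = 495 · 390625 = 193359375.

193359375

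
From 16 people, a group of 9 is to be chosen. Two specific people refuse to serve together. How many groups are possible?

8008

All 9-subsets: C(16,9) = 11440. Those containing both fixed elements: C(14,7) = 3432.
11440 − 3432 = 8008.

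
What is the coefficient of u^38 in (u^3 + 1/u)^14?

14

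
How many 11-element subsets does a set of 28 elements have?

21474180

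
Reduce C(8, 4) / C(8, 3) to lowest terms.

5/4

C(n,k+1)/C(n,k) = (n−k)/(k+1) = (8−3)/(3+1) = 5/4.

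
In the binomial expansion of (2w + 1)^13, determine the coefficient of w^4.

11440

The general term is C(13,j)·(2w)^j·(1)^(13-j); the w^4 term has j = 4.
C(13,4) = 715.
Coefficient = C(13,4) · 2^4 = 715 · 16 = 11440.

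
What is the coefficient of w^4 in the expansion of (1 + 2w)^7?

560

The general term is C(7,j)·(1)^j·(2w)^(7-j); the w^4 term has j = 3.
C(7,3) = 35.
Coefficient = C(7,3) · 2^4 = 35 · 16 = 560.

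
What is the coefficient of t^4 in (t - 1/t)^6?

General term: C(6,j)·(t)^j·(-1/t)^(6-j), with t-exponent 1j − 1(6−j) = 2j − 6.
Set 2j − 6 = 4: j = 5.
C(6,5) = 6; 1^5 = 1; (-1)^1 = -1.
Coefficient = 6 · 1 · (-1) = -6.

-6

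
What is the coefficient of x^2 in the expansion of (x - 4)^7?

The general term is C(7,j)·(x)^j·(-4)^(7-j); the x^2 term has j = 2.
C(7,2) = 21.
Coefficient = C(7,2) · (-4)^5 = 21 · (-1024) = -21504.

-21504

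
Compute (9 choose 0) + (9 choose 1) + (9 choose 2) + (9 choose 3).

1 + 9 + 36 + 84 = 130.

130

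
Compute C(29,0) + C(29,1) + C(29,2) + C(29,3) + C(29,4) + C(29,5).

146596

1 + 29 + 406 + 3654 + 23751 + 118755 = 146596.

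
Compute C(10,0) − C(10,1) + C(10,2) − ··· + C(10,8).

9

The partial alternating sum Σ_{k=0}^{8} (−1)^k C(10,k) = (−1)^8 C(9,8) = 9.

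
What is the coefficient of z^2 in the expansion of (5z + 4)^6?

The general term is C(6,j)·(5z)^j·(4)^(6-j); the z^2 term has j = 2.
C(6,2) = 15.
Coefficient = C(6,2) · 5^2 · 4^4 = 15 · 25 · 256 = 96000.

96000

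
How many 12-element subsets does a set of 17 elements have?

6188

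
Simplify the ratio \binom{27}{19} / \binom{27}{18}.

C(n,k+1)/C(n,k) = (n−k)/(k+1) = (27−18)/(18+1) = 9/19.

9/19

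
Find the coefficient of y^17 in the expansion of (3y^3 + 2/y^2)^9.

General term: C(9,j)·(3y^3)^j·(2/y^2)^(9-j), with y-exponent 3j − 2(9−j) = 5j − 18.
Set 5j − 18 = 17: j = 7.
C(9,7) = 36; 3^7 = 2187; 2^2 = 4.
Coefficient = 36 · 2187 · 4 = 314928.

314928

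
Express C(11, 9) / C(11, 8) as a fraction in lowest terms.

1/3

C(n,k+1)/C(n,k) = (n−k)/(k+1) = (11−8)/(8+1) = 3/9 = 1/3.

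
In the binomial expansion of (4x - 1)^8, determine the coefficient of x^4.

17920

The general term is C(8,j)·(4x)^j·(-1)^(8-j); the x^4 term has j = 4.
C(8,4) = 70.
Coefficient = C(8,4) · 4^4 = 70 · 256 = 17920.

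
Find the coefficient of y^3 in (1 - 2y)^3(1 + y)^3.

11

Coefficient of y^3 = Σ_{j} C(3,j)·(-2)^j·C(3,3-j)·1^(3-j) for j from 0 to 3.
= 1 + (-18) + 36 + (-8) = 11.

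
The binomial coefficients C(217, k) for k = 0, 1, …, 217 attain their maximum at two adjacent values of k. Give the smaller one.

108

For odd n = 217, C(217,k) peaks at k = (n−1)/2 and (n+1)/2; the smaller is 108.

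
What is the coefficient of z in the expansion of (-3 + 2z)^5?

The general term is C(5,j)·(-3)^j·(2z)^(5-j); the z^1 term has j = 4.
C(5,4) = 5.
Coefficient = C(5,4) · (-3)^4 · 2^1 = 5 · 81 · 2 = 810.

810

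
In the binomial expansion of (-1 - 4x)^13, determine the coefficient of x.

-52

The general term is C(13,j)·(-1)^j·(-4x)^(13-j); the x^1 term has j = 12.
C(13,12) = 13.
Coefficient = C(13,12) · (-4)^1 = 13 · (-4) = -52.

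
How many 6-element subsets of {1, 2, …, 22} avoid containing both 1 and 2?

69768

All 6-subsets: C(22,6) = 74613. Those containing both fixed elements: C(20,4) = 4845.
74613 − 4845 = 69768.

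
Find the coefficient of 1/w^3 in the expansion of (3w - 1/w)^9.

2268

General term: C(9,j)·(3w)^j·(-1/w)^(9-j), with w-exponent 1j − 1(9−j) = 2j − 9.
Set 2j − 9 = -3: j = 3.
C(9,3) = 84; 3^3 = 27; (-1)^6 = 1.
Coefficient = 84 · 27 · 1 = 2268.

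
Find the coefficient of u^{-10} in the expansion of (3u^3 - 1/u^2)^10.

405

General term: C(10,j)·(3u^3)^j·(-1/u^2)^(10-j), with u-exponent 3j − 2(10−j) = 5j − 20.
Set 5j − 20 = -10: j = 2.
C(10,2) = 45; 3^2 = 9; (-1)^8 = 1.
Coefficient = 45 · 9 · 1 = 405.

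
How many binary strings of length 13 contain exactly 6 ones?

1716

Choose the 6 positions: C(13,6) = 1716.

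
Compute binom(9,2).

36

C(9,2) = (9·8) / 2! = 72 / 2 = 36.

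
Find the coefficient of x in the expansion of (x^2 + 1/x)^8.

56

General term: C(8,j)·(x^2)^j·(1/x)^(8-j), with x-exponent 2j − 1(8−j) = 3j − 8.
Set 3j − 8 = 1: j = 3.
C(8,3) = 56; 1^3 = 1; 1^5 = 1.
Coefficient = 56 · 1 · 1 = 56.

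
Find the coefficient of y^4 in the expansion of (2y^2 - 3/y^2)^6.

2160

General term: C(6,j)·(2y^2)^j·(-3/y^2)^(6-j), with y-exponent 2j − 2(6−j) = 4j − 12.
Set 4j − 12 = 4: j = 4.
C(6,4) = 15; 2^4 = 16; (-3)^2 = 9.
Coefficient = 15 · 16 · 9 = 2160.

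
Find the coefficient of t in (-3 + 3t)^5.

The general term is C(5,j)·(-3)^j·(3t)^(5-j); the t^1 term has j = 4.
C(5,4) = 5.
Coefficient = C(5,4) · (-3)^4 · 3^1 = 5 · 81 · 3 = 1215.

1215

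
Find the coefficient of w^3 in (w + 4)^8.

The general term is C(8,j)·(w)^j·(4)^(8-j); the w^3 term has j = 3.
C(8,3) = 56.
Coefficient = C(8,3) · 4^5 = 56 · 1024 = 57344.

57344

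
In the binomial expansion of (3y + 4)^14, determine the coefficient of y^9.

40351094784

The general term is C(14,j)·(3y)^j·(4)^(14-j); the y^9 term has j = 9.
C(14,9) = 2002.
Coefficient = C(14,9) · 3^9 · 4^5 = 2002 · 19683 · 1024 = 40351094784.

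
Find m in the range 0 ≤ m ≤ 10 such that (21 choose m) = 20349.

C(21,m) increases on 0 ≤ m ≤ 10. C(21,4) = 5985 and C(21,5) = 20349, so m = 5.

5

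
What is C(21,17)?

C(21,17) = C(21,4) by symmetry.
C(21,4) = (21·20·19·18) / 4! = 143640 / 24 = 5985.

5985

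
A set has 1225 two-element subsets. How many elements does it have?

50

n(n−1)/2 = 1225 ⇒ n(n−1) = 2450. Since 50·49 = 2450, n = 50.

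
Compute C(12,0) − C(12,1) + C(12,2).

The partial alternating sum Σ_{k=0}^{2} (−1)^k C(12,k) = (−1)^2 C(11,2) = 55.

55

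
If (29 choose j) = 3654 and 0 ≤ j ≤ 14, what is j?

C(29,j) increases on 0 ≤ j ≤ 14. C(29,2) = 406 and C(29,3) = 3654, so j = 3.

3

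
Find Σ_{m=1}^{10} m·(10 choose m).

5120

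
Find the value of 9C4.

126

C(9,4) = (9·8·7·6) / 4! = 3024 / 24 = 126.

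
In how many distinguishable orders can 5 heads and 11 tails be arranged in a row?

Choose positions for the heads: C(16,5) = 4368.

4368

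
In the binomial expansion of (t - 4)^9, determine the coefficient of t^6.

The general term is C(9,j)·(t)^j·(-4)^(9-j); the t^6 term has j = 6.
C(9,6) = 84.
Coefficient = C(9,6) · (-4)^3 = 84 · (-64) = -5376.

-5376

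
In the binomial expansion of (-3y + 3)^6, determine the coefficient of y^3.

-14580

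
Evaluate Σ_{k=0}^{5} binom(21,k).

27896

1 + 21 + 210 + 1330 + 5985 + 20349 = 27896.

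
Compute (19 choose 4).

3876

C(19,4) = (19·18·17·16) / 4! = 93024 / 24 = 3876.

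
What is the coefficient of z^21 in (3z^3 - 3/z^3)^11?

9743085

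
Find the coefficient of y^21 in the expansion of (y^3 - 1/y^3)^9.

General term: C(9,j)·(y^3)^j·(-1/y^3)^(9-j), with y-exponent 3j − 3(9−j) = 6j − 27.
Set 6j − 27 = 21: j = 8.
C(9,8) = 9; 1^8 = 1; (-1)^1 = -1.
Coefficient = 9 · 1 · (-1) = -9.

-9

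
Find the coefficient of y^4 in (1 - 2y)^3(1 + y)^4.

Coefficient of y^4 = Σ_{j} C(3,j)·(-2)^j·C(4,4-j)·1^(4-j) for j from 0 to 3.
= 1 + (-24) + 72 + (-32) = 17.

17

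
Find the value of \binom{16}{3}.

560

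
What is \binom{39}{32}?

15380937

C(39,32) = C(39,7) by symmetry.
C(39,7) = (39·38·37·36·35·34·33) / 7! = 77519922480 / 5040 = 15380937.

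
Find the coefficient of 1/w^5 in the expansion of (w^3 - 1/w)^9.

General term: C(9,j)·(w^3)^j·(-1/w)^(9-j), with w-exponent 3j − 1(9−j) = 4j − 9.
Set 4j − 9 = -5: j = 1.
C(9,1) = 9; 1^1 = 1; (-1)^8 = 1.
Coefficient = 9 · 1 · 1 = 9.

9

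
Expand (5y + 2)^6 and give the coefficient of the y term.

960

The general term is C(6,j)·(5y)^j·(2)^(6-j); the y^1 term has j = 1.
C(6,1) = 6.
Coefficient = C(6,1) · 5^1 · 2^5 = 6 · 5 · 32 = 960.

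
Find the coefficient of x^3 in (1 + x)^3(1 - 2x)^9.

-293

Coefficient of x^3 = Σ_{j} C(3,j)·1^j·C(9,3-j)·(-2)^(3-j) for j from 0 to 3.
= (-672) + 432 + (-54) + 1 = -293.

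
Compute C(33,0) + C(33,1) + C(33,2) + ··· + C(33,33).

8589934592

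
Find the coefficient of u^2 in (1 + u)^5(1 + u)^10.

105

(1 + u)^5(1 + u)^10 = (1 + u)^15, so the coefficient of u^2 is C(15,2)·1^2 = 105·1 = 105.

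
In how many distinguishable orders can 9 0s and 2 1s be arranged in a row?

Choose positions for the 0s: C(11,9) = 55.

55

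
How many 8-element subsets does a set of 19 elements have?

75582

C(19,8) = (19·18·17·16·15·14·13·12) / 8! = 3047466240 / 40320 = 75582.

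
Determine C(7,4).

C(7,4) = C(7,3) by symmetry.
C(7,3) = (7·6·5) / 3! = 210 / 6 = 35.

35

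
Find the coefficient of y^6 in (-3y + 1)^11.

The general term is C(11,j)·(-3y)^j·(1)^(11-j); the y^6 term has j = 6.
C(11,6) = 462.
Coefficient = C(11,6) · (-3)^6 = 462 · 729 = 336798.

336798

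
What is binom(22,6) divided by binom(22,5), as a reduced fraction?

17/6

C(n,k+1)/C(n,k) = (n−k)/(k+1) = (22−5)/(5+1) = 17/6.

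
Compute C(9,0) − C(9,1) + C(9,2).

28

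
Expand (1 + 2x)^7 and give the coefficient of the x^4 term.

560

The general term is C(7,j)·(1)^j·(2x)^(7-j); the x^4 term has j = 3.
C(7,3) = 35.
Coefficient = C(7,3) · 2^4 = 35 · 16 = 560.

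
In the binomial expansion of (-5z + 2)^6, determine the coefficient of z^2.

6000

The general term is C(6,j)·(-5z)^j·(2)^(6-j); the z^2 term has j = 2.
C(6,2) = 15.
Coefficient = C(6,2) · (-5)^2 · 2^4 = 15 · 25 · 16 = 6000.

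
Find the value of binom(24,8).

735471

C(24,8) = (24·23·22·21·20·19·18·17) / 8! = 29654190720 / 40320 = 735471.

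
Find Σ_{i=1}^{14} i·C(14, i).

114688

Differentiating (1+x)^14 and setting x=1: Σ i·C(14,i) = 14·2^13 = 114688.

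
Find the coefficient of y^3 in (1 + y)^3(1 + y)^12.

455

(1 + y)^3(1 + y)^12 = (1 + y)^15, so the coefficient of y^3 is C(15,3)·1^3 = 455·1 = 455.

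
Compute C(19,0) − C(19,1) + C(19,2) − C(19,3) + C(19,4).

The partial alternating sum Σ_{k=0}^{4} (−1)^k C(19,k) = (−1)^4 C(18,4) = 3060.

3060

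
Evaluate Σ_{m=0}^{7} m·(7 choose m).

Since m·C(7,m) = 7·C(6,m−1), the sum is 7·2^6 = 7·64 = 448.

448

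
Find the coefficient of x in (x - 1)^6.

The general term is C(6,j)·(x)^j·(-1)^(6-j); the x^1 term has j = 1.
C(6,1) = 6.
Coefficient = C(6,1) · (-1)^5 = 6 · (-1) = -6.

-6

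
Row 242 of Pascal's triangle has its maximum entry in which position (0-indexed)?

121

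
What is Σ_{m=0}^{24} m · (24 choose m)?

201326592

Since m·C(24,m) = 24·C(23,m−1), the sum is 24·2^23 = 24·8388608 = 201326592.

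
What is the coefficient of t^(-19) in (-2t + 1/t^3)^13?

-41184

General term: C(13,j)·(-2t)^j·(1/t^3)^(13-j), with t-exponent 1j − 3(13−j) = 4j − 39.
Set 4j − 39 = -19: j = 5.
C(13,5) = 1287; (-2)^5 = -32; 1^8 = 1.
Coefficient = 1287 · (-32) · 1 = -41184.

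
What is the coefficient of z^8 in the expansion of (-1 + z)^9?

The general term is C(9,j)·(-1)^j·(z)^(9-j); the z^8 term has j = 1.
C(9,1) = 9.
Coefficient = C(9,1) · (-1)^1 = 9 · (-1) = -9.

-9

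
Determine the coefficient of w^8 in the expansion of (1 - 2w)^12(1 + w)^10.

Coefficient of w^8 = Σ_{j} C(12,j)·(-2)^j·C(10,8-j)·1^(8-j) for j from 0 to 8.
= 45 + (-2880) + 55440 + (-443520) + 1663200 + (-3041280) + 2661120 + (-1013760) + 126720 = 5085.

5085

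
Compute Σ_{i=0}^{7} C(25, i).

1 + 25 + 300 + 2300 + 12650 + 53130 + 177100 + 480700 = 726206.

726206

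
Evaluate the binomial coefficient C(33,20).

C(33,20) = C(33,13) by symmetry.
C(33,13) = (33·32·31·30·29·28·27·26·25·24·23·22·21) / 13! = 3569119343741952000 / 6227020800 = 573166440.

573166440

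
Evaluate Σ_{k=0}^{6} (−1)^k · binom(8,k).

The partial alternating sum Σ_{k=0}^{6} (−1)^k C(8,k) = (−1)^6 C(7,6) = 7.

7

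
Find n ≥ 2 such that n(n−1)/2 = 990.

45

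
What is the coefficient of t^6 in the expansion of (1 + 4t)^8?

114688

The general term is C(8,j)·(1)^j·(4t)^(8-j); the t^6 term has j = 2.
C(8,2) = 28.
Coefficient = C(8,2) · 4^6 = 28 · 4096 = 114688.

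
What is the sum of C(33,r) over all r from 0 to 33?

8589934592

Setting x = 1 in (1+x)^33 gives Σ C(33,r) = 2^33 = 8589934592.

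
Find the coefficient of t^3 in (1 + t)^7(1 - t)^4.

-11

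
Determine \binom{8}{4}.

70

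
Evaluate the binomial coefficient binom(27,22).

80730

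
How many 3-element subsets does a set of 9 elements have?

84

C(9,3) = (9·8·7) / 3! = 504 / 6 = 84.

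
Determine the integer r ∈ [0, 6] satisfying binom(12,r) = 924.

6

C(12,r) increases on 0 ≤ r ≤ 6. C(12,5) = 792 and C(12,6) = 924, so r = 6.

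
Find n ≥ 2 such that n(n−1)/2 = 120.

16

n(n−1)/2 = 120 ⇒ n(n−1) = 240. Since 16·15 = 240, n = 16.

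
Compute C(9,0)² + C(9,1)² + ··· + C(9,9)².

48620

By Vandermonde's identity, Σ C(9,i)² = C(18,9) = 48620.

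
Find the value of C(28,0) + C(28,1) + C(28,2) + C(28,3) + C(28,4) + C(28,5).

122438

1 + 28 + 378 + 3276 + 20475 + 98280 = 122438.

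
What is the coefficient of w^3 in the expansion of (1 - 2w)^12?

The general term is C(12,j)·(1)^j·(-2w)^(12-j); the w^3 term has j = 9.
C(12,9) = 220.
Coefficient = C(12,9) · (-2)^3 = 220 · (-8) = -1760.

-1760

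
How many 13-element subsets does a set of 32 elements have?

347373600

C(32,13) = (32·31·30·29·28·27·26·25·24·23·22·21·20) / 13! = 2163102632570880000 / 6227020800 = 347373600.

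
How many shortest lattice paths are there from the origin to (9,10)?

Each path is a sequence of 19 steps with 9 rights: C(19,9) = 92378.

92378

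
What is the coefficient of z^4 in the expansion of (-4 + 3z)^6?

19440

The general term is C(6,j)·(-4)^j·(3z)^(6-j); the z^4 term has j = 2.
C(6,2) = 15.
Coefficient = C(6,2) · (-4)^2 · 3^4 = 15 · 16 · 81 = 19440.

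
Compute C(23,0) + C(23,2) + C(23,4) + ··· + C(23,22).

4194304

Half of (1+1)^23 + (1−1)^23 gives the even-index sum: 2^22 = 4194304.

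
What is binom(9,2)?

36

C(9,2) = (9·8) / 2! = 72 / 2 = 36.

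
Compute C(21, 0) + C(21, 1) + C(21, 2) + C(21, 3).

1 + 21 + 210 + 1330 = 1562.

1562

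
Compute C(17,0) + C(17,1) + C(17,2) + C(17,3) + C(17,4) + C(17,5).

1 + 17 + 136 + 680 + 2380 + 6188 = 9402.

9402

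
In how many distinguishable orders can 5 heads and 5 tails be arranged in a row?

252

Choose positions for the heads: C(10,5) = 252.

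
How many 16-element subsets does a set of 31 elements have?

300540195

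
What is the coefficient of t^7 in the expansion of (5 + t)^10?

15000

The general term is C(10,j)·(5)^j·(t)^(10-j); the t^7 term has j = 3.
C(10,3) = 120.
Coefficient = C(10,3) · 5^3 = 120 · 125 = 15000.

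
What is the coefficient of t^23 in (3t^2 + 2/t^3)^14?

44641044

General term: C(14,j)·(3t^2)^j·(2/t^3)^(14-j), with t-exponent 2j − 3(14−j) = 5j − 42.
Set 5j − 42 = 23: j = 13.
C(14,13) = 14; 3^13 = 1594323; 2^1 = 2.
Coefficient = 14 · 1594323 · 2 = 44641044.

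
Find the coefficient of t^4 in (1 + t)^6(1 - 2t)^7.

-125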